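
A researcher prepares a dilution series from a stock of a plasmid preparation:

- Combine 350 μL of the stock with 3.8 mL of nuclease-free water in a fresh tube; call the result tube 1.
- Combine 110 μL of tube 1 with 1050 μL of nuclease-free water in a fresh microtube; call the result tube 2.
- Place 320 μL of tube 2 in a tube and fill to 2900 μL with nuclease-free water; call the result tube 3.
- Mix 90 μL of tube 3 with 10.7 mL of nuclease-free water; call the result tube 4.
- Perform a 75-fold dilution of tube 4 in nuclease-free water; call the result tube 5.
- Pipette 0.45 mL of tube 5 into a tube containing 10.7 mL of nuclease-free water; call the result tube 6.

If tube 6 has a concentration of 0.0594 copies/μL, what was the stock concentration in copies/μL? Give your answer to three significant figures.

Step 1: 350 μL + 3.8 mL = 4150 μL total → factor 4150/350 = 11.857
Step 2: 110 μL + 1050 μL = 1160 μL total → factor 1160/110 = 10.545
Step 3: 320 μL brought to 2900 μL → factor 2900/320 = 9.0625
Step 4: 90 μL + 10.7 mL = 10790 μL total → factor 10790/90 = 119.89
Step 5: 75-fold → factor 75
Step 6: 0.45 mL + 10.7 mL = 11.15 mL total → factor 11.15/0.45 = 24.778
Overall dilution factor = 11.857 × 10.545 × 9.0625 × 119.89 × 75 × 24.778 = 2.5246 × 10^8
Stock = 0.0594 copies/μL × 2.5246 × 10^8 = 1.50 × 10^7 copies/μL

1.50 × 10^7 copies/μL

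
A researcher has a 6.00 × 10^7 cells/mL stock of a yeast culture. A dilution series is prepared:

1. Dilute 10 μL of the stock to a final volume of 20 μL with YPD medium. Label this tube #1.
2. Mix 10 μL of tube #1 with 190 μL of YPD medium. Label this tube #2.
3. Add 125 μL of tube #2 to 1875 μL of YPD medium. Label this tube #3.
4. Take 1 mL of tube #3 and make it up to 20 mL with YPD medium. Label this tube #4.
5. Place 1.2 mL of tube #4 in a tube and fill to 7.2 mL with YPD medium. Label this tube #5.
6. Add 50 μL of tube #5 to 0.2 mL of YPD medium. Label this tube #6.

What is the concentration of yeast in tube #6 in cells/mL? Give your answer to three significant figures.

Step 1: 10 μL brought to 20 μL → factor 20/10 = 2
Step 2: 10 μL + 190 μL = 200 μL total → factor 200/10 = 20
Step 3: 125 μL + 1875 μL = 2000 μL total → factor 2000/125 = 16
Step 4: 1 mL brought to 20 mL → factor 20/1 = 20
Step 5: 1.2 mL brought to 7.2 mL → factor 7.2/1.2 = 6
Step 6: 50 μL + 0.2 mL = 250 μL total → factor 250/50 = 5
Overall dilution factor = 2 × 20 × 16 × 20 × 6 × 5 = 3.84 × 10^5
Final = 6.00 × 10^7 cells/mL / 3.84 × 10^5 = 156 cells/mL

156 cells/mL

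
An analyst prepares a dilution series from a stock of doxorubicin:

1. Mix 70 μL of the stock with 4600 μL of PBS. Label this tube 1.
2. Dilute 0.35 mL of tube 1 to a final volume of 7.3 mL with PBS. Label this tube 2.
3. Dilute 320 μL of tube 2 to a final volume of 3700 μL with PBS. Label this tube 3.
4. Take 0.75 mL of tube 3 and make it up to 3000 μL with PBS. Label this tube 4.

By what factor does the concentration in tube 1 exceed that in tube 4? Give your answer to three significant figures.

Step 1: 70 μL + 4600 μL = 4670 μL total → factor 4670/70 = 66.714
Step 2: 0.35 mL brought to 7.3 mL → factor 7.3/0.35 = 20.857
Step 3: 320 μL brought to 3700 μL → factor 3700/320 = 11.562
Step 4: 0.75 mL brought to 3000 μL → factor 3/0.75 = 4
Dilution factor to tube 1 = 66.714; to tube 4 = 64355
[tube 1]/[tube 4] = (factor to tube 4)/(factor to tube 1) = 64355/66.714 = 965

965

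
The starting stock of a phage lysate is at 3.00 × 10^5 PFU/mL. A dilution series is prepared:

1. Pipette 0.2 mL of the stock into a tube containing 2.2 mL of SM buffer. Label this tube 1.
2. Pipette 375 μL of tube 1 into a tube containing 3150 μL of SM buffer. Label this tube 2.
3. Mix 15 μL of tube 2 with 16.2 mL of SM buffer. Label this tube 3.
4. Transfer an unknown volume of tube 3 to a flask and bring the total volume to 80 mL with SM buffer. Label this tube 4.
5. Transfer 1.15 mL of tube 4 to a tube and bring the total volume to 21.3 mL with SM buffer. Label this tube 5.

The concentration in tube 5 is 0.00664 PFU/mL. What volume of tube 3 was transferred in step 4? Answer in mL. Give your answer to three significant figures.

Step 1: 0.2 mL + 2.2 mL = 2.4 mL total → factor 2.4/0.2 = 12
Step 2: 375 μL + 3150 μL = 3525 μL total → factor 3525/375 = 9.4
Step 3: 15 μL + 16.2 mL = 16215 μL total → factor 16215/15 = 1081
Step 4: v brought to 80 mL → factor = 80 mL/v
Step 5: 1.15 mL brought to 21.3 mL → factor 21.3/1.15 = 18.522
Product of known-step factors = 2.2585 × 10^6
Overall factor = 3.00 × 10^5 PFU/mL / (0.00664 PFU/mL) = 4.5181 × 10^7
Step-4 factor = 4.5181 × 10^7 / 2.2585 × 10^6 = 20.005
v = 80 mL / 20.005 = 4.00 mL

4.00 mL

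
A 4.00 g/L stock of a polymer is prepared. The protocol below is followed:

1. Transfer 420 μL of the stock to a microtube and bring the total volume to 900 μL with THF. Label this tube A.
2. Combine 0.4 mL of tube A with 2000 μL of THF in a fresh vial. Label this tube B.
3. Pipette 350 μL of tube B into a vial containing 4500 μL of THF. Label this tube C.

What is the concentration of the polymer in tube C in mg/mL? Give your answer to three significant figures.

Step 1: 420 μL brought to 900 μL → factor 900/420 = 2.1429
Step 2: 0.4 mL + 2000 μL = 2.4 mL total → factor 2.4/0.4 = 6
Step 3: 350 μL + 4500 μL = 4850 μL total → factor 4850/350 = 13.857
Overall dilution factor = 2.1429 × 6 × 13.857 = 178.16
Final = 4.00 g/L / 178.16 = 0.02245 g/L = 0.0225 mg/mL

0.0225 mg/mL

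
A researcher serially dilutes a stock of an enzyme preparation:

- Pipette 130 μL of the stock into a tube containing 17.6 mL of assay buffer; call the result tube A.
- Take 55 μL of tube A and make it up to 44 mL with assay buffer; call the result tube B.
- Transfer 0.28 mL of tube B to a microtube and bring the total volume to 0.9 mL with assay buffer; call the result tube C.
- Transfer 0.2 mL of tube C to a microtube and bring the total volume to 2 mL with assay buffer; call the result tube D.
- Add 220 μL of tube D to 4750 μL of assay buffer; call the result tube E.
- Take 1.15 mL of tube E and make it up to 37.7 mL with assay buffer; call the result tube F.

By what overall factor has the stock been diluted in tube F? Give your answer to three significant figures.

2.60 × 10^9

Step 1: 130 μL + 17.6 mL = 17730 μL total → factor 17730/130 = 136.38
Step 2: 55 μL brought to 44 mL → factor 44000/55 = 800
Step 3: 0.28 mL brought to 0.9 mL → factor 0.9/0.28 = 3.2143
Step 4: 0.2 mL brought to 2 mL → factor 2/0.2 = 10
Step 5: 220 μL + 4750 μL = 4970 μL total → factor 4970/220 = 22.591
Step 6: 1.15 mL brought to 37.7 mL → factor 37.7/1.15 = 32.783
Overall dilution factor = 136.38 × 800 × 3.2143 × 10 × 22.591 × 32.783 = 2.5973 × 10^9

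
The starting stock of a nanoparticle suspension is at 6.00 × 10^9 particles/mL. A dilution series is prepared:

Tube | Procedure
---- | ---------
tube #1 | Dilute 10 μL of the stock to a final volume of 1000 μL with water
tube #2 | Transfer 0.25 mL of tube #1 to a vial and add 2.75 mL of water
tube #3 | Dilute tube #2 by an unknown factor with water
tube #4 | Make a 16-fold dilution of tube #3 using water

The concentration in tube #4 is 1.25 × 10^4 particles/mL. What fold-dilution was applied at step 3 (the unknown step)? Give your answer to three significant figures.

Step 1: 10 μL brought to 1000 μL → factor 1000/10 = 100
Step 2: 0.25 mL + 2.75 mL = 3 mL total → factor 3/0.25 = 12
Step 3: unknown factor x
Step 4: 16-fold → factor 16
Product of known-step factors = 19200
Overall factor = 6.00 × 10^9 particles/mL / (1.25 × 10^4 particles/mL) = 4.8 × 10^5
x = 4.8 × 10^5 / 19200 = 25.0

25.0-fold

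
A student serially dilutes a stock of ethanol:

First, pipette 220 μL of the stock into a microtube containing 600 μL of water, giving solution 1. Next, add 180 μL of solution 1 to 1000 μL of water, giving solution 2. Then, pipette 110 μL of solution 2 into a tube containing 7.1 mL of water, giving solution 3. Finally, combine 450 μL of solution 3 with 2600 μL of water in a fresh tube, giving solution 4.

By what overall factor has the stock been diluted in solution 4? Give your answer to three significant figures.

1.09 × 10^4

Step 1: 220 μL + 600 μL = 820 μL total → factor 820/220 = 3.7273
Step 2: 180 μL + 1000 μL = 1180 μL total → factor 1180/180 = 6.5556
Step 3: 110 μL + 7.1 mL = 7210 μL total → factor 7210/110 = 65.545
Step 4: 450 μL + 2600 μL = 3050 μL total → factor 3050/450 = 6.7778
Overall dilution factor = 3.7273 × 6.5556 × 65.545 × 6.7778 = 10855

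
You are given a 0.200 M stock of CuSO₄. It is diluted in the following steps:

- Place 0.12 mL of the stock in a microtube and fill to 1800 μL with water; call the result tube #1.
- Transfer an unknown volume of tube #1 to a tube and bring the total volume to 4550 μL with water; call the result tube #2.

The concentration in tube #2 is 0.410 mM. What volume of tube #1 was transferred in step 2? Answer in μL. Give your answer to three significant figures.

Step 1: 0.12 mL brought to 1800 μL → factor 1.8/0.12 = 15
Step 2: v brought to 4550 μL → factor = 4550 μL/v
Product of known-step factors = 15
Overall factor = 0.200 M / (0.410 mM) = 487.8
Step-2 factor = 487.8 / 15 = 32.52
v = 4550 μL / 32.52 = 140 μL

140 μL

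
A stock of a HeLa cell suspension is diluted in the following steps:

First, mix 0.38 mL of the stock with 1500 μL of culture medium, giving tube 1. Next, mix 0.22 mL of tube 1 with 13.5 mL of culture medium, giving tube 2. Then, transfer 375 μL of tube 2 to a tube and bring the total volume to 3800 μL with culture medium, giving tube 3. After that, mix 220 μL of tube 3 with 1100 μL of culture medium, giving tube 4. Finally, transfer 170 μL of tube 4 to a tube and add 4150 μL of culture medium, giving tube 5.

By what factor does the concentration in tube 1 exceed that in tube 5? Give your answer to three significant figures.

9.64 × 10^4

Step 1: 0.38 mL + 1500 μL = 1.88 mL total → factor 1.88/0.38 = 4.9474
Step 2: 0.22 mL + 13.5 mL = 13.72 mL total → factor 13.72/0.22 = 62.364
Step 3: 375 μL brought to 3800 μL → factor 3800/375 = 10.133
Step 4: 220 μL + 1100 μL = 1320 μL total → factor 1320/220 = 6
Step 5: 170 μL + 4150 μL = 4320 μL total → factor 4320/170 = 25.412
Dilution factor to tube 1 = 4.9474; to tube 5 = 4.767 × 10^5
[tube 1]/[tube 5] = (factor to tube 5)/(factor to tube 1) = 4.767 × 10^5/4.9474 = 9.64 × 10^4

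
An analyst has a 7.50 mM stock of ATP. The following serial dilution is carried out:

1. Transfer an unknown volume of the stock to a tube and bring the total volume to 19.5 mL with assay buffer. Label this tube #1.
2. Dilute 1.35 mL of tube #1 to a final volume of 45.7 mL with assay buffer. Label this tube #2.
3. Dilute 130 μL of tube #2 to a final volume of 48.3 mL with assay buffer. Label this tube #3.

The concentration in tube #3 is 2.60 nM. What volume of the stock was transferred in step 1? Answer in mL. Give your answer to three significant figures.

0.0850 mL

Step 1: v brought to 19.5 mL → factor = 19.5 mL/v
Step 2: 1.35 mL brought to 45.7 mL → factor 45.7/1.35 = 33.852
Step 3: 130 μL brought to 48.3 mL → factor 48300/130 = 371.54
Product of known-step factors = 12577
Overall factor = 7.50 mM / (2.60 nM) = 2.8846 × 10^6
Step-1 factor = 2.8846 × 10^6 / 12577 = 229.35
v = 19.5 mL / 229.35 = 0.0850 mL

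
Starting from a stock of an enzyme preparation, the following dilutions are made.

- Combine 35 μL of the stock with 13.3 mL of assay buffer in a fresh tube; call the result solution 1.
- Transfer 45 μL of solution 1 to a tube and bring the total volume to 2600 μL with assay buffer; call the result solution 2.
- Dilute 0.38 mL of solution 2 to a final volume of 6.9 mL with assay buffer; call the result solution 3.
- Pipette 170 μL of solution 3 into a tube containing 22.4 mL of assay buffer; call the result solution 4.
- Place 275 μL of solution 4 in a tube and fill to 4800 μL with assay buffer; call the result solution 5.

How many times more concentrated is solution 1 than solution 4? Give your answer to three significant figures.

Step 1: 35 μL + 13.3 mL = 13335 μL total → factor 13335/35 = 381
Step 2: 45 μL brought to 2600 μL → factor 2600/45 = 57.778
Step 3: 0.38 mL brought to 6.9 mL → factor 6.9/0.38 = 18.158
Step 4: 170 μL + 22.4 mL = 22570 μL total → factor 22570/170 = 132.76
Dilution factor to solution 1 = 381; to solution 4 = 5.3068 × 10^7
[solution 1]/[solution 4] = (factor to solution 4)/(factor to solution 1) = 5.3068 × 10^7/381 = 1.39 × 10^5

1.39 × 10^5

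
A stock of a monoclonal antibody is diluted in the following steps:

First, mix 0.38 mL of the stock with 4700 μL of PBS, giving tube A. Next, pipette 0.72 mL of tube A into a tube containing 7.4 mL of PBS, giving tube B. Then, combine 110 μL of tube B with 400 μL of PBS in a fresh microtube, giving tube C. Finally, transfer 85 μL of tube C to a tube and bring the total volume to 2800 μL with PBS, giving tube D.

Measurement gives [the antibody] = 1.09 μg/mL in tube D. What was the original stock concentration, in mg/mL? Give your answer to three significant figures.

Step 1: 0.38 mL + 4700 μL = 5.08 mL total → factor 5.08/0.38 = 13.368
Step 2: 0.72 mL + 7.4 mL = 8.12 mL total → factor 8.12/0.72 = 11.278
Step 3: 110 μL + 400 μL = 510 μL total → factor 510/110 = 4.6364
Step 4: 85 μL brought to 2800 μL → factor 2800/85 = 32.941
Overall dilution factor = 13.368 × 11.278 × 4.6364 × 32.941 = 23026
Stock = 1.09 μg/mL × 23026 = 2.510 × 10^4 μg/mL = 25.1 mg/mL

25.1 mg/mL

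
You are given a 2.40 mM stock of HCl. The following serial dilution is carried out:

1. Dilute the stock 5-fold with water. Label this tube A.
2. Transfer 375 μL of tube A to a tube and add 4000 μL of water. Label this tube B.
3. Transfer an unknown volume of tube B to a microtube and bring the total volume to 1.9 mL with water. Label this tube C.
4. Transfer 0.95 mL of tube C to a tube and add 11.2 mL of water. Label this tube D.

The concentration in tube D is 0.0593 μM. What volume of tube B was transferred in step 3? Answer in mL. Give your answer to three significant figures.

Step 1: 5-fold → factor 5
Step 2: 375 μL + 4000 μL = 4375 μL total → factor 4375/375 = 11.667
Step 3: v brought to 1.9 mL → factor = 1.9 mL/v
Step 4: 0.95 mL + 11.2 mL = 12.15 mL total → factor 12.15/0.95 = 12.789
Product of known-step factors = 746.05
Overall factor = 2.40 mM / (0.0593 μM) = 40472
Step-3 factor = 40472 / 746.05 = 54.248
v = 1.9 mL / 54.248 = 0.0350 mL

0.0350 mL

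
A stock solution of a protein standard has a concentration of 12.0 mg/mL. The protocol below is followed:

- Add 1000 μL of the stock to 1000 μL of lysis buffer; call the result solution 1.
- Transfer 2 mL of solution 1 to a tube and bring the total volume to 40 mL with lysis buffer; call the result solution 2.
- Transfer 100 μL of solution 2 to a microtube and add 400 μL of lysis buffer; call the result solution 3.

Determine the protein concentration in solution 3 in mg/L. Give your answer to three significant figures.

Step 1: 1000 μL + 1000 μL = 2000 μL total → factor 2000/1000 = 2
Step 2: 2 mL brought to 40 mL → factor 40/2 = 20
Step 3: 100 μL + 400 μL = 500 μL total → factor 500/100 = 5
Overall dilution factor = 2 × 20 × 5 = 200
Final = 12.0 mg/mL / 200 = 0.06000 mg/mL = 60.0 mg/L

60.0 mg/L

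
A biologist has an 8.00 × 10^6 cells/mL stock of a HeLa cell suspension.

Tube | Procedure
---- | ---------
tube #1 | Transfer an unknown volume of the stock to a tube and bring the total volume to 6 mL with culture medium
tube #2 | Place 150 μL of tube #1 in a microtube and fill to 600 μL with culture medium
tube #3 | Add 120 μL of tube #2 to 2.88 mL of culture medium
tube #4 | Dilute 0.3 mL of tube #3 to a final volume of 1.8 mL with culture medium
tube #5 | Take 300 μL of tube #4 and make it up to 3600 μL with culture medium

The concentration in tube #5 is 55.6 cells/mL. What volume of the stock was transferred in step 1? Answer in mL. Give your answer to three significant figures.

0.300 mL

Step 1: v brought to 6 mL → factor = 6 mL/v
Step 2: 150 μL brought to 600 μL → factor 600/150 = 4
Step 3: 120 μL + 2.88 mL = 3000 μL total → factor 3000/120 = 25
Step 4: 0.3 mL brought to 1.8 mL → factor 1.8/0.3 = 6
Step 5: 300 μL brought to 3600 μL → factor 3600/300 = 12
Product of known-step factors = 7200
Overall factor = 8.00 × 10^6 cells/mL / (55.6 cells/mL) = 1.4388 × 10^5
Step-1 factor = 1.4388 × 10^5 / 7200 = 19.984
v = 6 mL / 19.984 = 0.300 mL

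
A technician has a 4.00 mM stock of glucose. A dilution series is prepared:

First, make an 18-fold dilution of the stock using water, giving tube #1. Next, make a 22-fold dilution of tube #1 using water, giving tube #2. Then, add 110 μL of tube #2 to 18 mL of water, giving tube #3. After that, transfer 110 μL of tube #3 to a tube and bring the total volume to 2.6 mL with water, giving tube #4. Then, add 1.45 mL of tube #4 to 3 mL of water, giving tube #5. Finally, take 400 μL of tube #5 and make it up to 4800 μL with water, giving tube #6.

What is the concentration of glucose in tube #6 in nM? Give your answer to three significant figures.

Step 1: 18-fold → factor 18
Step 2: 22-fold → factor 22
Step 3: 110 μL + 18 mL = 18110 μL total → factor 18110/110 = 164.64
Step 4: 110 μL brought to 2.6 mL → factor 2600/110 = 23.636
Step 5: 1.45 mL + 3 mL = 4.45 mL total → factor 4.45/1.45 = 3.069
Step 6: 400 μL brought to 4800 μL → factor 4800/400 = 12
Overall dilution factor = 18 × 22 × 164.64 × 23.636 × 3.069 × 12 = 5.6751 × 10^7
Final = 4.00 mM / 5.6751 × 10^7 = 7.048 × 10^-8 mM = 0.0705 nM

0.0705 nM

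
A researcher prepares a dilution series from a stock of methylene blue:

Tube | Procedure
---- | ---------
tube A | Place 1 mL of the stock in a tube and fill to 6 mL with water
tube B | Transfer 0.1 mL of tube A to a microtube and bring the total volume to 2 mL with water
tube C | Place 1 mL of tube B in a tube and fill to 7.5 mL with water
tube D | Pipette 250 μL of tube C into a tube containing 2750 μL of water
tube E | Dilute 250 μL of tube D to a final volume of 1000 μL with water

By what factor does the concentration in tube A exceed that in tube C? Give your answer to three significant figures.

Step 1: 1 mL brought to 6 mL → factor 6/1 = 6
Step 2: 0.1 mL brought to 2 mL → factor 2/0.1 = 20
Step 3: 1 mL brought to 7.5 mL → factor 7.5/1 = 7.5
Dilution factor to tube A = 6; to tube C = 900
[tube A]/[tube C] = (factor to tube C)/(factor to tube A) = 900/6 = 150

150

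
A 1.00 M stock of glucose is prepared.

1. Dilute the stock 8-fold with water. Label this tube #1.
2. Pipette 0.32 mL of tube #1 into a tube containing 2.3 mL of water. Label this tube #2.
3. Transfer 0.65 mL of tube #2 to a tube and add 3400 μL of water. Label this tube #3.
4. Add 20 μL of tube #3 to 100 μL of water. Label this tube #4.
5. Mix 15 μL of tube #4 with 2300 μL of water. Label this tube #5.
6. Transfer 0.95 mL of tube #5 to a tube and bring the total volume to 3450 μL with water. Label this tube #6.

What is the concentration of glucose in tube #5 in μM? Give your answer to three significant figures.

2.65 μM

Step 1: 8-fold → factor 8
Step 2: 0.32 mL + 2.3 mL = 2.62 mL total → factor 2.62/0.32 = 8.1875
Step 3: 0.65 mL + 3400 μL = 4.05 mL total → factor 4.05/0.65 = 6.2308
Step 4: 20 μL + 100 μL = 120 μL total → factor 120/20 = 6
Step 5: 15 μL + 2300 μL = 2315 μL total → factor 2315/15 = 154.33
Dilution factor through tube #5 = 8 × 8.1875 × 6.2308 × 6 × 154.33 = 3.7791 × 10^5
[tube #5] = 1.00 M / 3.7791 × 10^5 = 2.646 × 10^-6 M = 2.65 μM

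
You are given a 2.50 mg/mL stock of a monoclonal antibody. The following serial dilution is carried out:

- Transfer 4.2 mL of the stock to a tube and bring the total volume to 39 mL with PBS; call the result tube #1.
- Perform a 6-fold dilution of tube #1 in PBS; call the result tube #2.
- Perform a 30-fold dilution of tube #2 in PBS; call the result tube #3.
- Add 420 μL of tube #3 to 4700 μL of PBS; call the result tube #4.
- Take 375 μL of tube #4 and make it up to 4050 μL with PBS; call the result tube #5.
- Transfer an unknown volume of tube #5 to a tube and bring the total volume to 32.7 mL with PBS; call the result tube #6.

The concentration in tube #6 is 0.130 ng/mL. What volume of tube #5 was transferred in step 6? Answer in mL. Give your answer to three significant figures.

Step 1: 4.2 mL brought to 39 mL → factor 39/4.2 = 9.2857
Step 2: 6-fold → factor 6
Step 3: 30-fold → factor 30
Step 4: 420 μL + 4700 μL = 5120 μL total → factor 5120/420 = 12.19
Step 5: 375 μL brought to 4050 μL → factor 4050/375 = 10.8
Step 6: v brought to 32.7 mL → factor = 32.7 mL/v
Product of known-step factors = 2.2006 × 10^5
Overall factor = 2.50 mg/mL / (0.130 ng/mL) = 1.9231 × 10^7
Step-6 factor = 1.9231 × 10^7 / 2.2006 × 10^5 = 87.391
v = 32.7 mL / 87.391 = 0.374 mL

0.374 mL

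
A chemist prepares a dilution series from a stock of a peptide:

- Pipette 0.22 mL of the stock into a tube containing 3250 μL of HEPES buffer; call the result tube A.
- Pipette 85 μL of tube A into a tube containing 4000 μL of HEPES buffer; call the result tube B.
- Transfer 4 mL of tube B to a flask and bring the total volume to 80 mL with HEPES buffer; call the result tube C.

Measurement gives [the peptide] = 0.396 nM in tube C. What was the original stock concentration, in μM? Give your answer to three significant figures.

Step 1: 0.22 mL + 3250 μL = 3.47 mL total → factor 3.47/0.22 = 15.773
Step 2: 85 μL + 4000 μL = 4085 μL total → factor 4085/85 = 48.059
Step 3: 4 mL brought to 80 mL → factor 80/4 = 20
Overall dilution factor = 15.773 × 48.059 × 20 = 15160
Stock = 0.396 nM × 15160 = 6004 nM = 6.00 μM

6.00 μM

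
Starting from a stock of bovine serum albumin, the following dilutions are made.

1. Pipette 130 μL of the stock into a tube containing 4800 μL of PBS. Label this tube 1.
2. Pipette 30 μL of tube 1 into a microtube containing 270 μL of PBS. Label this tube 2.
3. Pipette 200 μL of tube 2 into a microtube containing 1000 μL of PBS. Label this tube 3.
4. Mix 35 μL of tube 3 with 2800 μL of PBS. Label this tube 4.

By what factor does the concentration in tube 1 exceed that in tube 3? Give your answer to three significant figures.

Step 1: 130 μL + 4800 μL = 4930 μL total → factor 4930/130 = 37.923
Step 2: 30 μL + 270 μL = 300 μL total → factor 300/30 = 10
Step 3: 200 μL + 1000 μL = 1200 μL total → factor 1200/200 = 6
Dilution factor to tube 1 = 37.923; to tube 3 = 2275.4
[tube 1]/[tube 3] = (factor to tube 3)/(factor to tube 1) = 2275.4/37.923 = 60.0

60.0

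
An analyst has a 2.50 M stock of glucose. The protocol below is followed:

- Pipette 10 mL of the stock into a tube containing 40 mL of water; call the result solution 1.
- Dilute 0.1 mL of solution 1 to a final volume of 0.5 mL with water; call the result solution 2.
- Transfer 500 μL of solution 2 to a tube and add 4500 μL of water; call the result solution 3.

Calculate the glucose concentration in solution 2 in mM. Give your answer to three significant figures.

Step 1: 10 mL + 40 mL = 50 mL total → factor 50/10 = 5
Step 2: 0.1 mL brought to 0.5 mL → factor 0.5/0.1 = 5
Dilution factor through solution 2 = 5 × 5 = 25
[solution 2] = 2.50 M / 25 = 0.1000 M = 100 mM

100 mM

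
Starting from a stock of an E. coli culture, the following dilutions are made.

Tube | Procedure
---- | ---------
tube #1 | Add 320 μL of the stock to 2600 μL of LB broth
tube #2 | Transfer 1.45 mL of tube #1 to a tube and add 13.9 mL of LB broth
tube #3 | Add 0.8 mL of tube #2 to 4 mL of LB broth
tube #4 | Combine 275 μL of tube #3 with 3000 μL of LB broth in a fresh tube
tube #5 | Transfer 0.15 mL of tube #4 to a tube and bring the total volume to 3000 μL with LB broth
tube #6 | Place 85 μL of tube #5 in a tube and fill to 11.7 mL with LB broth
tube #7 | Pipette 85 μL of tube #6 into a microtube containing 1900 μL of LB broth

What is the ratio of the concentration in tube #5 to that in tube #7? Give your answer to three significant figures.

Step 1: 320 μL + 2600 μL = 2920 μL total → factor 2920/320 = 9.125
Step 2: 1.45 mL + 13.9 mL = 15.35 mL total → factor 15.35/1.45 = 10.586
Step 3: 0.8 mL + 4 mL = 4.8 mL total → factor 4.8/0.8 = 6
Step 4: 275 μL + 3000 μL = 3275 μL total → factor 3275/275 = 11.909
Step 5: 0.15 mL brought to 3000 μL → factor 3/0.15 = 20
Step 6: 85 μL brought to 11.7 mL → factor 11700/85 = 137.65
Step 7: 85 μL + 1900 μL = 1985 μL total → factor 1985/85 = 23.353
Dilution factor to tube #5 = 1.3805 × 10^5; to tube #7 = 4.4375 × 10^8
[tube #5]/[tube #7] = (factor to tube #7)/(factor to tube #5) = 4.4375 × 10^8/1.3805 × 10^5 = 3.21 × 10^3

3.21 × 10^3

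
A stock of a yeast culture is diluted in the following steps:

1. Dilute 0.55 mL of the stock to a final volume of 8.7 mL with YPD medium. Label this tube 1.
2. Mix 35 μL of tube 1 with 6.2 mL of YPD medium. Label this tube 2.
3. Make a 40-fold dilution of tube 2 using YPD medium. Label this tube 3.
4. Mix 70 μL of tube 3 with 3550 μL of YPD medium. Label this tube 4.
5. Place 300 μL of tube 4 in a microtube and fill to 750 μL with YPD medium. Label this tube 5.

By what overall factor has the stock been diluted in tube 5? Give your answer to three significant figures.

Step 1: 0.55 mL brought to 8.7 mL → factor 8.7/0.55 = 15.818
Step 2: 35 μL + 6.2 mL = 6235 μL total → factor 6235/35 = 178.14
Step 3: 40-fold → factor 40
Step 4: 70 μL + 3550 μL = 3620 μL total → factor 3620/70 = 51.714
Step 5: 300 μL brought to 750 μL → factor 750/300 = 2.5
Overall dilution factor = 15.818 × 178.14 × 40 × 51.714 × 2.5 = 1.4573 × 10^7

1.46 × 10^7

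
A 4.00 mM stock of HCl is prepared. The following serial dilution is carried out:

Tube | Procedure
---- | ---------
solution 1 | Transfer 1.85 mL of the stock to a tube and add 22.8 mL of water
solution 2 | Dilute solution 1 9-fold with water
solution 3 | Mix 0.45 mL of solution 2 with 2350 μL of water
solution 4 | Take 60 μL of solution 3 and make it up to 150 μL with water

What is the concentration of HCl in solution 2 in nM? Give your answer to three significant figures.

Step 1: 1.85 mL + 22.8 mL = 24.65 mL total → factor 24.65/1.85 = 13.324
Step 2: 9-fold → factor 9
Dilution factor through solution 2 = 13.324 × 9 = 119.92
[solution 2] = 4.00 mM / 119.92 = 0.03336 mM = 3.34 × 10^4 nM

3.34 × 10^4 nM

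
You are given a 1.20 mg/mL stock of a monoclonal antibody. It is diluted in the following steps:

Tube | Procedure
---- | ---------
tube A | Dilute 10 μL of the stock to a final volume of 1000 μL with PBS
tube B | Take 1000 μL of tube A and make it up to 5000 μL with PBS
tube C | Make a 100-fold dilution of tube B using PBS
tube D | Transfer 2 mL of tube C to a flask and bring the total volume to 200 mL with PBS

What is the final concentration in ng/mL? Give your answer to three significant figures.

Step 1: 10 μL brought to 1000 μL → factor 1000/10 = 100
Step 2: 1000 μL brought to 5000 μL → factor 5000/1000 = 5
Step 3: 100-fold → factor 100
Step 4: 2 mL brought to 200 mL → factor 200/2 = 100
Overall dilution factor = 100 × 5 × 100 × 100 = 5 × 10^6
Final = 1.20 mg/mL / 5 × 10^6 = 2.400 × 10^-7 mg/mL = 0.240 ng/mL

0.240 ng/mL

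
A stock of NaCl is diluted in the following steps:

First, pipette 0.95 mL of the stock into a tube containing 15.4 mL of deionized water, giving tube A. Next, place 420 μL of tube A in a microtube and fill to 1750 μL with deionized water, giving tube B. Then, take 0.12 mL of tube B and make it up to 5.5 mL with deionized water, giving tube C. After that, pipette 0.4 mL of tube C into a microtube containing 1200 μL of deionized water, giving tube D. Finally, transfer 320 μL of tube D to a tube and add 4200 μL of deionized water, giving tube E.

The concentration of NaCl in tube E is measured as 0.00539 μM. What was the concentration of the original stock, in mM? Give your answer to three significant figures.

1.00 mM

Step 1: 0.95 mL + 15.4 mL = 16.35 mL total → factor 16.35/0.95 = 17.211
Step 2: 420 μL brought to 1750 μL → factor 1750/420 = 4.1667
Step 3: 0.12 mL brought to 5.5 mL → factor 5.5/0.12 = 45.833
Step 4: 0.4 mL + 1200 μL = 1.6 mL total → factor 1.6/0.4 = 4
Step 5: 320 μL + 4200 μL = 4520 μL total → factor 4520/320 = 14.125
Overall dilution factor = 17.211 × 4.1667 × 45.833 × 4 × 14.125 = 1.857 × 10^5
Stock = 0.00539 μM × 1.857 × 10^5 = 1001 μM = 1.00 mM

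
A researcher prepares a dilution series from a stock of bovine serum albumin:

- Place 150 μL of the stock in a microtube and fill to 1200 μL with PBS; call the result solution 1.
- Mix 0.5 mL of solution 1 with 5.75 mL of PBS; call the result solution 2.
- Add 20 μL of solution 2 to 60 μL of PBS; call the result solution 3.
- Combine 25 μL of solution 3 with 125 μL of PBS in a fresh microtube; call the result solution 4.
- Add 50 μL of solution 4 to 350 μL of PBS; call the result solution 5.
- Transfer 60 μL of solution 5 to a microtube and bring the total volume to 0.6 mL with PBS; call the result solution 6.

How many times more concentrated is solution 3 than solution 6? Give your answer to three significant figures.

Step 1: 150 μL brought to 1200 μL → factor 1200/150 = 8
Step 2: 0.5 mL + 5.75 mL = 6.25 mL total → factor 6.25/0.5 = 12.5
Step 3: 20 μL + 60 μL = 80 μL total → factor 80/20 = 4
Step 4: 25 μL + 125 μL = 150 μL total → factor 150/25 = 6
Step 5: 50 μL + 350 μL = 400 μL total → factor 400/50 = 8
Step 6: 60 μL brought to 0.6 mL → factor 600/60 = 10
Dilution factor to solution 3 = 400; to solution 6 = 1.92 × 10^5
[solution 3]/[solution 6] = (factor to solution 6)/(factor to solution 3) = 1.92 × 10^5/400 = 480

480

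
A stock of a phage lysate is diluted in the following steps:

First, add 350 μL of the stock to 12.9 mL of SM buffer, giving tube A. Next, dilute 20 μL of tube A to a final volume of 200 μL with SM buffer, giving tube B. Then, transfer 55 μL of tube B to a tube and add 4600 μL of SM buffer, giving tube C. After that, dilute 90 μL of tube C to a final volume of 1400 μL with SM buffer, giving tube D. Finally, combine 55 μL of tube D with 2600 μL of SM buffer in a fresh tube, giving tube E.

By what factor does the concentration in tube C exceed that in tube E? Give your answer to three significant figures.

751

Step 1: 350 μL + 12.9 mL = 13250 μL total → factor 13250/350 = 37.857
Step 2: 20 μL brought to 200 μL → factor 200/20 = 10
Step 3: 55 μL + 4600 μL = 4655 μL total → factor 4655/55 = 84.636
Step 4: 90 μL brought to 1400 μL → factor 1400/90 = 15.556
Step 5: 55 μL + 2600 μL = 2655 μL total → factor 2655/55 = 48.273
Dilution factor to tube C = 32041; to tube E = 2.406 × 10^7
[tube C]/[tube E] = (factor to tube E)/(factor to tube C) = 2.406 × 10^7/32041 = 751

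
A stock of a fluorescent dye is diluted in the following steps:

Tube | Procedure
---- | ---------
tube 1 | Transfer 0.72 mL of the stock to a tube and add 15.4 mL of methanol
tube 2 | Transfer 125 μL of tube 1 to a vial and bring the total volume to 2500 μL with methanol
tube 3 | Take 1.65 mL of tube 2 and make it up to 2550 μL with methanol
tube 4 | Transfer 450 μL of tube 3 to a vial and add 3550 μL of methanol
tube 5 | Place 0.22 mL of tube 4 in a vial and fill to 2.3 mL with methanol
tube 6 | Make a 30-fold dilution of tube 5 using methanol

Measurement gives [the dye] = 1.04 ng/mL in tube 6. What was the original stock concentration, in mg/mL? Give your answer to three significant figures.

Step 1: 0.72 mL + 15.4 mL = 16.12 mL total → factor 16.12/0.72 = 22.389
Step 2: 125 μL brought to 2500 μL → factor 2500/125 = 20
Step 3: 1.65 mL brought to 2550 μL → factor 2.55/1.65 = 1.5455
Step 4: 450 μL + 3550 μL = 4000 μL total → factor 4000/450 = 8.8889
Step 5: 0.22 mL brought to 2.3 mL → factor 2.3/0.22 = 10.455
Step 6: 30-fold → factor 30
Overall dilution factor = 22.389 × 20 × 1.5455 × 8.8889 × 10.455 × 30 = 1.9293 × 10^6
Stock = 1.04 ng/mL × 1.9293 × 10^6 = 2.006 × 10^6 ng/mL = 2.01 mg/mL

2.01 mg/mL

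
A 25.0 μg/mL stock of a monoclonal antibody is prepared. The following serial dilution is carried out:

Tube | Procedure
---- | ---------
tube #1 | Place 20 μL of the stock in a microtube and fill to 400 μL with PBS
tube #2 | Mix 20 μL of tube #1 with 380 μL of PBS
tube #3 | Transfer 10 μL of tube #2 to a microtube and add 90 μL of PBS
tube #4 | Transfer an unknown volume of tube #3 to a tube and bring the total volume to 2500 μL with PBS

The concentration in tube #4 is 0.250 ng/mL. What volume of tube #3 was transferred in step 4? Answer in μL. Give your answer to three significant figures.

100 μL

Step 1: 20 μL brought to 400 μL → factor 400/20 = 20
Step 2: 20 μL + 380 μL = 400 μL total → factor 400/20 = 20
Step 3: 10 μL + 90 μL = 100 μL total → factor 100/10 = 10
Step 4: v brought to 2500 μL → factor = 2500 μL/v
Product of known-step factors = 4000
Overall factor = 25.0 μg/mL / (0.250 ng/mL) = 1 × 10^5
Step-4 factor = 1 × 10^5 / 4000 = 25
v = 2500 μL / 25 = 100 μL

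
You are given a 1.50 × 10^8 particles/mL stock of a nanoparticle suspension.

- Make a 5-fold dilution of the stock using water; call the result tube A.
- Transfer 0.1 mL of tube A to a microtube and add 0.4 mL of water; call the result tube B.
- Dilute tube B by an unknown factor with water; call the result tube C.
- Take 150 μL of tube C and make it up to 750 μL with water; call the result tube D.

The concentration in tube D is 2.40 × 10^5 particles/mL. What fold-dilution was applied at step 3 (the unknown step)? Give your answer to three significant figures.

Step 1: 5-fold → factor 5
Step 2: 0.1 mL + 0.4 mL = 0.5 mL total → factor 0.5/0.1 = 5
Step 3: unknown factor x
Step 4: 150 μL brought to 750 μL → factor 750/150 = 5
Product of known-step factors = 125
Overall factor = 1.50 × 10^8 particles/mL / (2.40 × 10^5 particles/mL) = 625
x = 625 / 125 = 5.00

5.00-fold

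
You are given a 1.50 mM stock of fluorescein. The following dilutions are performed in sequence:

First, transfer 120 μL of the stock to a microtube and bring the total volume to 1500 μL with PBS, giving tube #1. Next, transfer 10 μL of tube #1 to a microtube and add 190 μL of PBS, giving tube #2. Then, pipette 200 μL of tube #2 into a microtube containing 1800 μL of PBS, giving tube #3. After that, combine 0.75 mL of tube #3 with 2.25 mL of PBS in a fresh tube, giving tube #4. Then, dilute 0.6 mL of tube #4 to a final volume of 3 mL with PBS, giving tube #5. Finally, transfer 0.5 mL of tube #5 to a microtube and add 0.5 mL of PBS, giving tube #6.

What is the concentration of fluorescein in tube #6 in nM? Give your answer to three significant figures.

15.0 nM

Step 1: 120 μL brought to 1500 μL → factor 1500/120 = 12.5
Step 2: 10 μL + 190 μL = 200 μL total → factor 200/10 = 20
Step 3: 200 μL + 1800 μL = 2000 μL total → factor 2000/200 = 10
Step 4: 0.75 mL + 2.25 mL = 3 mL total → factor 3/0.75 = 4
Step 5: 0.6 mL brought to 3 mL → factor 3/0.6 = 5
Step 6: 0.5 mL + 0.5 mL = 1 mL total → factor 1/0.5 = 2
Overall dilution factor = 12.5 × 20 × 10 × 4 × 5 × 2 = 1 × 10^5
Final = 1.50 mM / 1 × 10^5 = 1.500 × 10^-5 mM = 15.0 nM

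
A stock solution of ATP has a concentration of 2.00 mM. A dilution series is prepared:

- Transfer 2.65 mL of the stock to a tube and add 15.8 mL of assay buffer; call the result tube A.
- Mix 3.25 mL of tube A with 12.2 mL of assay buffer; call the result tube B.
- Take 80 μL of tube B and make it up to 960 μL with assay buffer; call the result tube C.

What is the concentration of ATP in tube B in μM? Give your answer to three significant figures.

60.4 μM

Step 1: 2.65 mL + 15.8 mL = 18.45 mL total → factor 18.45/2.65 = 6.9623
Step 2: 3.25 mL + 12.2 mL = 15.45 mL total → factor 15.45/3.25 = 4.7538
Dilution factor through tube B = 6.9623 × 4.7538 = 33.098
[tube B] = 2.00 mM / 33.098 = 0.06043 mM = 60.4 μM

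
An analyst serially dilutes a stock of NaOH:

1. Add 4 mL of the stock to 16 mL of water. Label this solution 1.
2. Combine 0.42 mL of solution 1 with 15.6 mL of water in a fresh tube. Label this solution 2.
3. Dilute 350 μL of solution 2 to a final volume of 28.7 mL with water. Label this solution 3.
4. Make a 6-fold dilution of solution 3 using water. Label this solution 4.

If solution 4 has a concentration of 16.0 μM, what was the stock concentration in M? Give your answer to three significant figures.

Step 1: 4 mL + 16 mL = 20 mL total → factor 20/4 = 5
Step 2: 0.42 mL + 15.6 mL = 16.02 mL total → factor 16.02/0.42 = 38.143
Step 3: 350 μL brought to 28.7 mL → factor 28700/350 = 82
Step 4: 6-fold → factor 6
Overall dilution factor = 5 × 38.143 × 82 × 6 = 93831
Stock = 16.0 μM × 93831 = 1.501 × 10^6 μM = 1.50 M

1.50 M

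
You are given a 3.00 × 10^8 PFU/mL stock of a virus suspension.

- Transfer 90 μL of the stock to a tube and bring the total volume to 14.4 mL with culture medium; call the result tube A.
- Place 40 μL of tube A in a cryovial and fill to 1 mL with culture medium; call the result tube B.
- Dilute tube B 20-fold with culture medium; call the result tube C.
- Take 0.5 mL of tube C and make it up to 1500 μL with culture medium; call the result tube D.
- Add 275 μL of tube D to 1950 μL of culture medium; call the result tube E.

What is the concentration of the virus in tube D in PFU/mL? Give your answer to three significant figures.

Step 1: 90 μL brought to 14.4 mL → factor 14400/90 = 160
Step 2: 40 μL brought to 1 mL → factor 1000/40 = 25
Step 3: 20-fold → factor 20
Step 4: 0.5 mL brought to 1500 μL → factor 1.5/0.5 = 3
Dilution factor through tube D = 160 × 25 × 20 × 3 = 2.4 × 10^5
[tube D] = 3.00 × 10^8 PFU/mL / 2.4 × 10^5 = 1.25 × 10^3 PFU/mL

1.25 × 10^3 PFU/mL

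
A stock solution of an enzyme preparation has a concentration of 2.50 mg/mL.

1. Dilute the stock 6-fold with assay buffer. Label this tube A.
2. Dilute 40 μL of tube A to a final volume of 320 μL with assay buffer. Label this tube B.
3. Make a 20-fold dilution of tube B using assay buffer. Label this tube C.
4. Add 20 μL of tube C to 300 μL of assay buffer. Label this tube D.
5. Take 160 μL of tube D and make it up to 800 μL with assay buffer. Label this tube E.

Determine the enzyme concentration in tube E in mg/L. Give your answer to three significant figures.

Step 1: 6-fold → factor 6
Step 2: 40 μL brought to 320 μL → factor 320/40 = 8
Step 3: 20-fold → factor 20
Step 4: 20 μL + 300 μL = 320 μL total → factor 320/20 = 16
Step 5: 160 μL brought to 800 μL → factor 800/160 = 5
Overall dilution factor = 6 × 8 × 20 × 16 × 5 = 76800
Final = 2.50 mg/mL / 76800 = 3.255 × 10^-5 mg/mL = 0.0326 mg/L

0.0326 mg/L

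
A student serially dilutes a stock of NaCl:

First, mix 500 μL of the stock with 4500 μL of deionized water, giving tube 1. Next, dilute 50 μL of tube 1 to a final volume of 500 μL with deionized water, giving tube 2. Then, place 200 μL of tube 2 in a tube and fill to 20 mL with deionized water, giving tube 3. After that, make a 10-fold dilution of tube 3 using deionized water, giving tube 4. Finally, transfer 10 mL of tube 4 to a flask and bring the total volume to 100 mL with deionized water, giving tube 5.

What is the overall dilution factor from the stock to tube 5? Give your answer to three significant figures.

1.00 × 10^6

Step 1: 500 μL + 4500 μL = 5000 μL total → factor 5000/500 = 10
Step 2: 50 μL brought to 500 μL → factor 500/50 = 10
Step 3: 200 μL brought to 20 mL → factor 20000/200 = 100
Step 4: 10-fold → factor 10
Step 5: 10 mL brought to 100 mL → factor 100/10 = 10
Overall dilution factor = 10 × 10 × 100 × 10 × 10 = 1 × 10^6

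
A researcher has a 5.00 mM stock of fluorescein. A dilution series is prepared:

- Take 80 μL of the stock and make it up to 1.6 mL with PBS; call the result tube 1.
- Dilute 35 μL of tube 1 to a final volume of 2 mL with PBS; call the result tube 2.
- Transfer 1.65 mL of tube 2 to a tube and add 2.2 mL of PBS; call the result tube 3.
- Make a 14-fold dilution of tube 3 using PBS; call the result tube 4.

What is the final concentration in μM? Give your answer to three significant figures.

Step 1: 80 μL brought to 1.6 mL → factor 1600/80 = 20
Step 2: 35 μL brought to 2 mL → factor 2000/35 = 57.143
Step 3: 1.65 mL + 2.2 mL = 3.85 mL total → factor 3.85/1.65 = 2.3333
Step 4: 14-fold → factor 14
Overall dilution factor = 20 × 57.143 × 2.3333 × 14 = 37333
Final = 5.00 mM / 37333 = 0.0001339 mM = 0.134 μM

0.134 μM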